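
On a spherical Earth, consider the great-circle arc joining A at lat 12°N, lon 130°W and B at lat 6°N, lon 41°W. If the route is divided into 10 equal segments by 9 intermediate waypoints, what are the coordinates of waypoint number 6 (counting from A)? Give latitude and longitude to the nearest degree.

Convert each endpoint to a unit vector on the sphere (x = cos φ cos λ, y = cos φ sin λ, z = sin φ).
The central angle between the endpoints is δ = arccos(p₁·p₂) ≈ 1.532 rad (87.8°).
Interpolate at f = 6/10 with slerp weights a = sin((1−f)δ)/sin δ ≈ 0.576, b = sin(fδ)/sin δ ≈ 0.796.
p = a·p₁ + b·p₂ ≈ (0.235, -0.951, 0.203); φ = arcsin(p_z) ≈ 11.70°, λ = atan2(p_y, p_x) ≈ -76.09°.

≈ lat 12°N, lon 76°W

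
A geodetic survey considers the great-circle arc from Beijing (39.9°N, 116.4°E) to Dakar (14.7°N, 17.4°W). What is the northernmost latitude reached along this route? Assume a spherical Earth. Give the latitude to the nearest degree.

The great circle lies in the plane with unit normal n̂ = (p₁ × p₂)/|p₁ × p₂|.
Here n̂_z ≈ -0.572; the vertex latitude is φ_max = arccos|n̂_z| ≈ 55.1°.
Check via Clairaut: cos φ_max = |cos φ₁| · sin C = cos(39.9°)·sin(48.2°) ≈ 0.572, again giving ≈ 55.1°.

≈ 55°N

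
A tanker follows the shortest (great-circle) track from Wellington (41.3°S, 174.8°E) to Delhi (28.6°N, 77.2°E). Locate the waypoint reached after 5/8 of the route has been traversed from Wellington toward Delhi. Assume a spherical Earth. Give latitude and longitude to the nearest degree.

≈ 0°N, 111°E

From cos δ = sin φ₁ sin φ₂ + cos φ₁ cos φ₂ cos Δλ, the central angle is δ ≈ 1.986 rad (113.8°).
Interpolate at f = 5/8 with slerp weights a = sin((1−f)δ)/sin δ ≈ 0.741, b = sin(fδ)/sin δ ≈ 1.034.
p = a·p₁ + b·p₂ ≈ (-0.353, 0.936, 0.006); φ = arcsin(p_z) ≈ 0.35°, λ = atan2(p_y, p_x) ≈ 110.67°.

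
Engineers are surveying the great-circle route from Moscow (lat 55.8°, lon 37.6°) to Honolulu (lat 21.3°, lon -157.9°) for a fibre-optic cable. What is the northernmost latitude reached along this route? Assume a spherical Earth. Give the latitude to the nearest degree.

≈ 82°

The great circle lies in the plane with unit normal n̂ = (p₁ × p₂)/|p₁ × p₂|.
Here n̂_z ≈ +0.143; the vertex latitude is φ_max = arccos|n̂_z| ≈ 81.8°.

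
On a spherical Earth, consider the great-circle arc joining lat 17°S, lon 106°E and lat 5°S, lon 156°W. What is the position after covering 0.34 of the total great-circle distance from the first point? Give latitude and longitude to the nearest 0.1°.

Convert each endpoint to a unit vector on the sphere (x = cos φ cos λ, y = cos φ sin λ, z = sin φ).
The central angle between the endpoints is δ = arccos(p₁·p₂) ≈ 1.678 rad (96.1°).
Interpolate at f = 0.34 with slerp weights a = sin((1−f)δ)/sin δ ≈ 0.900, b = sin(fδ)/sin δ ≈ 0.543.
p = a·p₁ + b·p₂ ≈ (-0.732, 0.607, -0.310); φ = arcsin(p_z) ≈ -18.08°, λ = atan2(p_y, p_x) ≈ 140.31°.

≈ lat 18.1°S, lon 140.3°E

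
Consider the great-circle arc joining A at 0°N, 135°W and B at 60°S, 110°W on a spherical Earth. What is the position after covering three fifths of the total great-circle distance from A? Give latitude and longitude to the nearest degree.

From cos δ = sin φ₁ sin φ₂ + cos φ₁ cos φ₂ cos Δλ, the central angle is δ ≈ 1.100 rad (63.1°).
Interpolate at f = 3/5 with slerp weights a = sin((1−f)δ)/sin δ ≈ 0.478, b = sin(fδ)/sin δ ≈ 0.688.
p = a·p₁ + b·p₂ ≈ (-0.456, -0.661, -0.596); φ = arcsin(p_z) ≈ -36.57°, λ = atan2(p_y, p_x) ≈ -124.57°.

≈ 37°S, 125°W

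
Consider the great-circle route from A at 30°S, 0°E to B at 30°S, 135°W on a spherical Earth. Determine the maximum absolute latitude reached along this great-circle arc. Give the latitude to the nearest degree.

The great circle lies in the plane with unit normal n̂ = (p₁ × p₂)/|p₁ × p₂|.
Here n̂_z ≈ -0.552; the vertex latitude is φ_max = arccos|n̂_z| ≈ 56.5°.
Check via Clairaut: cos φ_max = |cos φ₁| · sin C = cos(30.0°)·sin(140.4°) ≈ 0.552, again giving ≈ 56.5°.

≈ 56°S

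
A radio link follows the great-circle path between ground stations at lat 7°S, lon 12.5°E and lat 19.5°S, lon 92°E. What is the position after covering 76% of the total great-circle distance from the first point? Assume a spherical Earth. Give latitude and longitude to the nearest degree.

Convert each endpoint to a unit vector on the sphere (x = cos φ cos λ, y = cos φ sin λ, z = sin φ).
The central angle between the endpoints is δ = arccos(p₁·p₂) ≈ 1.358 rad (77.8°).
Interpolate at f = 0.76 with slerp weights a = sin((1−f)δ)/sin δ ≈ 0.328, b = sin(fδ)/sin δ ≈ 0.878.
p = a·p₁ + b·p₂ ≈ (0.289, 0.898, -0.333); φ = arcsin(p_z) ≈ -19.45°, λ = atan2(p_y, p_x) ≈ 72.18°.

≈ lat 19°S, lon 72°E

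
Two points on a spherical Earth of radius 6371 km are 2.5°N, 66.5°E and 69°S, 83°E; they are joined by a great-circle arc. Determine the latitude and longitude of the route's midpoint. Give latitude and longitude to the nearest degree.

≈ 33°S, 71°E

Convert each endpoint to a unit vector on the sphere (x = cos φ cos λ, y = cos φ sin λ, z = sin φ).
The central angle between the endpoints is δ = arccos(p₁·p₂) ≈ 1.263 rad (72.4°).
Interpolate at f = 1/2 with slerp weights a = sin((1−f)δ)/sin δ ≈ 0.620, b = sin(fδ)/sin δ ≈ 0.620.
p = a·p₁ + b·p₂ ≈ (0.274, 0.788, -0.551); φ = arcsin(p_z) ≈ -33.46°, λ = atan2(p_y, p_x) ≈ 70.84°.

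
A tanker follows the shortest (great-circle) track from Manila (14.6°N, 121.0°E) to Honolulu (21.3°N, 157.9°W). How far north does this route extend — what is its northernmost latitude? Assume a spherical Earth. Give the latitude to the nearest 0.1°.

The great circle lies in the plane with unit normal n̂ = (p₁ × p₂)/|p₁ × p₂|.
Here n̂_z ≈ +0.916; the vertex latitude is φ_max = arccos|n̂_z| ≈ 23.7°.

≈ 23.7°N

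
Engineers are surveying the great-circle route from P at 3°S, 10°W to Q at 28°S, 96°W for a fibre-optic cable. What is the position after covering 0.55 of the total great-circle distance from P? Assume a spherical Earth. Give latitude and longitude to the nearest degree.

≈ 22°S, 54°W

Write both endpoints as unit vectors p₁, p₂ with components (cos φ cos λ, cos φ sin λ, sin φ).
The central angle between the endpoints is δ = arccos(p₁·p₂) ≈ 1.485 rad (85.1°).
Interpolate at f = 0.55 with slerp weights a = sin((1−f)δ)/sin δ ≈ 0.622, b = sin(fδ)/sin δ ≈ 0.731.
p = a·p₁ + b·p₂ ≈ (0.544, -0.750, -0.376); φ = arcsin(p_z) ≈ -22.08°, λ = atan2(p_y, p_x) ≈ -54.05°.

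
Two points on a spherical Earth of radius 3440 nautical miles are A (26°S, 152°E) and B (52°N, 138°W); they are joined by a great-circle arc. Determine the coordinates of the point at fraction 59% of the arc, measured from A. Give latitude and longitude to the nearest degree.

Write both endpoints as unit vectors p₁, p₂ with components (cos φ cos λ, cos φ sin λ, sin φ).
The central angle between the endpoints is δ = arccos(p₁·p₂) ≈ 1.728 rad (99.0°).
Interpolate at f = 0.59 with slerp weights a = sin((1−f)δ)/sin δ ≈ 0.659, b = sin(fδ)/sin δ ≈ 0.862.
p = a·p₁ + b·p₂ ≈ (-0.917, -0.077, 0.391); φ = arcsin(p_z) ≈ 23.00°, λ = atan2(p_y, p_x) ≈ -175.18°.

≈ (23°N, 175°W)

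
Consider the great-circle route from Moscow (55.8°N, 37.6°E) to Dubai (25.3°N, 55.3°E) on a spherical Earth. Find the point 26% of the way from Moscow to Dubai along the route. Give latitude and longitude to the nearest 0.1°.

≈ (48.2°N, 44.1°E)

Convert each endpoint to a unit vector on the sphere (x = cos φ cos λ, y = cos φ sin λ, z = sin φ).
The central angle between the endpoints is δ = arccos(p₁·p₂) ≈ 0.578 rad (33.1°).
Interpolate at f = 0.26 with slerp weights a = sin((1−f)δ)/sin δ ≈ 0.759, b = sin(fδ)/sin δ ≈ 0.274.
p = a·p₁ + b·p₂ ≈ (0.479, 0.464, 0.745); φ = arcsin(p_z) ≈ 48.16°, λ = atan2(p_y, p_x) ≈ 44.08°.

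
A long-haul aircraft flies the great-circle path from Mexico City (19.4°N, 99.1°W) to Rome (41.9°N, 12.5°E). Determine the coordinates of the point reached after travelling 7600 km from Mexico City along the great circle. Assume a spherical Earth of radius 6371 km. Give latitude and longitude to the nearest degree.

≈ 49°N, 20°W

The haversine formula gives a central angle δ ≈ 1.607 rad (92.1°) between the endpoints. The total great-circle distance is δ·R ≈ 1.607 × 6371 ≈ 10241 km, so the target fraction is f = 7600/10241 ≈ 0.742.
Interpolate at f ≈ 0.742 with slerp weights a = sin((1−f)δ)/sin δ ≈ 0.403, b = sin(fδ)/sin δ ≈ 0.930.
p = a·p₁ + b·p₂ ≈ (0.616, -0.226, 0.755); φ = arcsin(p_z) ≈ 49.03°, λ = atan2(p_y, p_x) ≈ -20.12°.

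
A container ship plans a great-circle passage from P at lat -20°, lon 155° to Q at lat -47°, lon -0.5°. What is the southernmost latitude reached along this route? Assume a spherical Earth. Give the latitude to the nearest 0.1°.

≈ -73.6°

The great circle lies in the plane with unit normal n̂ = (p₁ × p₂)/|p₁ × p₂|.
Here n̂_z ≈ -0.282; the vertex latitude is φ_max = arccos|n̂_z| ≈ 73.6°.
Check via Clairaut: cos φ_max = |cos φ₁| · sin C = cos(20.0°)·sin(162.5°) ≈ 0.282, again giving ≈ 73.6°.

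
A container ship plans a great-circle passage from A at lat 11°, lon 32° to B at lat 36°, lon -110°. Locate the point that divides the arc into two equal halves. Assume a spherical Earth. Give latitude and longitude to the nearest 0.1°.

Convert each endpoint to a unit vector on the sphere (x = cos φ cos λ, y = cos φ sin λ, z = sin φ).
The central angle between the endpoints is δ = arccos(p₁·p₂) ≈ 2.110 rad (120.9°).
Interpolate at f = 1/2 with slerp weights a = sin((1−f)δ)/sin δ ≈ 1.014, b = sin(fδ)/sin δ ≈ 1.014.
p = a·p₁ + b·p₂ ≈ (0.564, -0.243, 0.789); φ = arcsin(p_z) ≈ 52.13°, λ = atan2(p_y, p_x) ≈ -23.36°.

≈ lat 52.1°, lon -23.4°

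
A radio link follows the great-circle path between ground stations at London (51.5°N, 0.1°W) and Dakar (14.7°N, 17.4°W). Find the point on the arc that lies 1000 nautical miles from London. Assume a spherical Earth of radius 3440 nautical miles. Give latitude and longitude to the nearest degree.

Convert each endpoint to a unit vector on the sphere (x = cos φ cos λ, y = cos φ sin λ, z = sin φ).
The central angle between the endpoints is δ = arccos(p₁·p₂) ≈ 0.686 rad (39.3°). The total great-circle distance is δ·R ≈ 0.686 × 3440 ≈ 2361 nmi, so the target fraction is f = 1000/2361 ≈ 0.423.
Interpolate at f ≈ 0.423 with slerp weights a = sin((1−f)δ)/sin δ ≈ 0.608, b = sin(fδ)/sin δ ≈ 0.452.
p = a·p₁ + b·p₂ ≈ (0.796, -0.131, 0.591); φ = arcsin(p_z) ≈ 36.21°, λ = atan2(p_y, p_x) ≈ -9.38°.

≈ (36°N, 9°W)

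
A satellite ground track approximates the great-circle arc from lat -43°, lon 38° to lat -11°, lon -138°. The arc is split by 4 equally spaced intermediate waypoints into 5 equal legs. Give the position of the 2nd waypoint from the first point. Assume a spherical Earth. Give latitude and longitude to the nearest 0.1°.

≈ lat -85.1°, lon -93.0°

From cos δ = sin φ₁ sin φ₂ + cos φ₁ cos φ₂ cos Δλ, the central angle is δ ≈ 2.197 rad (125.9°).
Interpolate at f = 2/5 with slerp weights a = sin((1−f)δ)/sin δ ≈ 1.195, b = sin(fδ)/sin δ ≈ 0.950.
p = a·p₁ + b·p₂ ≈ (-0.005, -0.086, -0.996); φ = arcsin(p_z) ≈ -85.05°, λ = atan2(p_y, p_x) ≈ -93.00°.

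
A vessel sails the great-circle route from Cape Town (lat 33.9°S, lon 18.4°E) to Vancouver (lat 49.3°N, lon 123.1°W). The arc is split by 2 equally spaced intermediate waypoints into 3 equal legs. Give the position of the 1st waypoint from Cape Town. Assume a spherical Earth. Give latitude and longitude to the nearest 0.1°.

≈ lat 2.5°N, lon 16.9°W

Write both endpoints as unit vectors p₁, p₂ with components (cos φ cos λ, cos φ sin λ, sin φ).
The central angle between the endpoints is δ = arccos(p₁·p₂) ≈ 2.580 rad (147.8°).
Interpolate at f = 1/3 with slerp weights a = sin((1−f)δ)/sin δ ≈ 1.857, b = sin(fδ)/sin δ ≈ 1.423.
p = a·p₁ + b·p₂ ≈ (0.956, -0.291, 0.043); φ = arcsin(p_z) ≈ 2.48°, λ = atan2(p_y, p_x) ≈ -16.93°.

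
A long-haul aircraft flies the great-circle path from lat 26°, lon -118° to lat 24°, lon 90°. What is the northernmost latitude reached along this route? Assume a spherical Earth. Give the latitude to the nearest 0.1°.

≈ 62.6°

The great circle lies in the plane with unit normal n̂ = (p₁ × p₂)/|p₁ × p₂|.
Here n̂_z ≈ -0.460; the vertex latitude is φ_max = arccos|n̂_z| ≈ 62.6°.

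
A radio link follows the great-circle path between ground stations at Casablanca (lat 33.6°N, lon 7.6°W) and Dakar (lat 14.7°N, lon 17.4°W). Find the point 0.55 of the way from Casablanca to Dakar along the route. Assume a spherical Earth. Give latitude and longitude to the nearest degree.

From cos δ = sin φ₁ sin φ₂ + cos φ₁ cos φ₂ cos Δλ, the central angle is δ ≈ 0.364 rad (20.9°).
Interpolate at f = 0.55 with slerp weights a = sin((1−f)δ)/sin δ ≈ 0.458, b = sin(fδ)/sin δ ≈ 0.559.
p = a·p₁ + b·p₂ ≈ (0.894, -0.212, 0.395); φ = arcsin(p_z) ≈ 23.28°, λ = atan2(p_y, p_x) ≈ -13.35°.

≈ lat 23°N, lon 13°W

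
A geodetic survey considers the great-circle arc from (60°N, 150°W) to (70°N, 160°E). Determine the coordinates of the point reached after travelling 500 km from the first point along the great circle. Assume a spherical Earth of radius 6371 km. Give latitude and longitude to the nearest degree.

≈ (63°N, 157°W)

From cos δ = sin φ₁ sin φ₂ + cos φ₁ cos φ₂ cos Δλ, the central angle is δ ≈ 0.393 rad (22.5°). The total great-circle distance is δ·R ≈ 0.393 × 6371 ≈ 2505 km, so the target fraction is f = 500/2505 ≈ 0.200.
Interpolate at f ≈ 0.200 with slerp weights a = sin((1−f)δ)/sin δ ≈ 0.808, b = sin(fδ)/sin δ ≈ 0.205.
p = a·p₁ + b·p₂ ≈ (-0.416, -0.178, 0.892); φ = arcsin(p_z) ≈ 63.12°, λ = atan2(p_y, p_x) ≈ -156.81°.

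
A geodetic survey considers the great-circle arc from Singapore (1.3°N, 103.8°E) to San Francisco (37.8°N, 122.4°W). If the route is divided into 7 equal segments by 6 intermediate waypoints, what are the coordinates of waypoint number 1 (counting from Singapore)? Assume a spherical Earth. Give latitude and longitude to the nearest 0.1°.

Write both endpoints as unit vectors p₁, p₂ with components (cos φ cos λ, cos φ sin λ, sin φ).
The central angle between the endpoints is δ = arccos(p₁·p₂) ≈ 2.133 rad (122.2°).
Interpolate at f = 1/7 with slerp weights a = sin((1−f)δ)/sin δ ≈ 1.143, b = sin(fδ)/sin δ ≈ 0.355.
p = a·p₁ + b·p₂ ≈ (-0.423, 0.873, 0.243); φ = arcsin(p_z) ≈ 14.08°, λ = atan2(p_y, p_x) ≈ 115.83°.

≈ (14.1°N, 115.8°E)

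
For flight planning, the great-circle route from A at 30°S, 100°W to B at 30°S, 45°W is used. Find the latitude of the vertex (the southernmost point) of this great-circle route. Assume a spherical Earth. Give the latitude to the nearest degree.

≈ 33°S

The great circle lies in the plane with unit normal n̂ = (p₁ × p₂)/|p₁ × p₂|.
Here n̂_z ≈ +0.838; the vertex latitude is φ_max = arccos|n̂_z| ≈ 33.1°.
Check via Clairaut: cos φ_max = |cos φ₁| · sin C = cos(30.0°)·sin(104.6°) ≈ 0.838, again giving ≈ 33.1°.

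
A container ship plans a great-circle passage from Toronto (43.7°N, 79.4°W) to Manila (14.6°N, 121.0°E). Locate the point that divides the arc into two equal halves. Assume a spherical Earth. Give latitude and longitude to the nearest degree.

The haversine formula gives a central angle δ ≈ 2.073 rad (118.8°) between the endpoints.
Interpolate at f = 1/2 with slerp weights a = sin((1−f)δ)/sin δ ≈ 0.982, b = sin(fδ)/sin δ ≈ 0.982.
p = a·p₁ + b·p₂ ≈ (-0.359, 0.117, 0.926); φ = arcsin(p_z) ≈ 67.83°, λ = atan2(p_y, p_x) ≈ 161.98°.

≈ 68°N, 162°E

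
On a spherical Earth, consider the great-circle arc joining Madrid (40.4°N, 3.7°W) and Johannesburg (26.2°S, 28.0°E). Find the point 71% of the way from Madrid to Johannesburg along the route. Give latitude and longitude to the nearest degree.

≈ (7°S, 19°E)

Convert each endpoint to a unit vector on the sphere (x = cos φ cos λ, y = cos φ sin λ, z = sin φ).
The central angle between the endpoints is δ = arccos(p₁·p₂) ≈ 1.271 rad (72.8°).
Interpolate at f = 0.71 with slerp weights a = sin((1−f)δ)/sin δ ≈ 0.377, b = sin(fδ)/sin δ ≈ 0.821.
p = a·p₁ + b·p₂ ≈ (0.937, 0.328, -0.118); φ = arcsin(p_z) ≈ -6.79°, λ = atan2(p_y, p_x) ≈ 19.26°.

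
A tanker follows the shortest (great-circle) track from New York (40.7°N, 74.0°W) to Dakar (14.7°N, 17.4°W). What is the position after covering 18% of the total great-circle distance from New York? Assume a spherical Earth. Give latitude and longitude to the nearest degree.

≈ 38°N, 62°W

From cos δ = sin φ₁ sin φ₂ + cos φ₁ cos φ₂ cos Δλ, the central angle is δ ≈ 0.965 rad (55.3°).
Interpolate at f = 0.18 with slerp weights a = sin((1−f)δ)/sin δ ≈ 0.865, b = sin(fδ)/sin δ ≈ 0.210.
p = a·p₁ + b·p₂ ≈ (0.375, -0.691, 0.618); φ = arcsin(p_z) ≈ 38.14°, λ = atan2(p_y, p_x) ≈ -61.53°.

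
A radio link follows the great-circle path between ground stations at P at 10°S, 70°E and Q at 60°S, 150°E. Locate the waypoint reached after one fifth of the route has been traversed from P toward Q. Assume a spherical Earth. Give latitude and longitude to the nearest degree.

≈ 23°S, 78°E

Convert each endpoint to a unit vector on the sphere (x = cos φ cos λ, y = cos φ sin λ, z = sin φ).
The central angle between the endpoints is δ = arccos(p₁·p₂) ≈ 1.333 rad (76.4°).
Interpolate at f = 1/5 with slerp weights a = sin((1−f)δ)/sin δ ≈ 0.901, b = sin(fδ)/sin δ ≈ 0.271.
p = a·p₁ + b·p₂ ≈ (0.186, 0.901, -0.391); φ = arcsin(p_z) ≈ -23.03°, λ = atan2(p_y, p_x) ≈ 78.34°.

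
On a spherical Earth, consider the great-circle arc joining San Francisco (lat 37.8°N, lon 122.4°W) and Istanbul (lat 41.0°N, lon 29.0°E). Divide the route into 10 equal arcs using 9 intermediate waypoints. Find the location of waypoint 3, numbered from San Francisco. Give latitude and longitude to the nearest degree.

From cos δ = sin φ₁ sin φ₂ + cos φ₁ cos φ₂ cos Δλ, the central angle is δ ≈ 1.693 rad (97.0°).
Interpolate at f = 3/10 with slerp weights a = sin((1−f)δ)/sin δ ≈ 0.933, b = sin(fδ)/sin δ ≈ 0.490.
p = a·p₁ + b·p₂ ≈ (-0.072, -0.443, 0.893); φ = arcsin(p_z) ≈ 63.31°, λ = atan2(p_y, p_x) ≈ -99.20°.

≈ lat 63°N, lon 99°W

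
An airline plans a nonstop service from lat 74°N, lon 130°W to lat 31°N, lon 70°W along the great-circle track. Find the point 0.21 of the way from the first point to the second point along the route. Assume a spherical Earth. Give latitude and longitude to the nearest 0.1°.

≈ lat 67.8°N, lon 101.8°W

From cos δ = sin φ₁ sin φ₂ + cos φ₁ cos φ₂ cos Δλ, the central angle is δ ≈ 0.911 rad (52.2°).
Interpolate at f = 0.21 with slerp weights a = sin((1−f)δ)/sin δ ≈ 0.834, b = sin(fδ)/sin δ ≈ 0.241.
p = a·p₁ + b·p₂ ≈ (-0.077, -0.370, 0.926); φ = arcsin(p_z) ≈ 67.79°, λ = atan2(p_y, p_x) ≈ -101.80°.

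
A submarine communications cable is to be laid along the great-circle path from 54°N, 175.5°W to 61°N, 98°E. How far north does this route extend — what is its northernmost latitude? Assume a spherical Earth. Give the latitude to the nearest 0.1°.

The great circle lies in the plane with unit normal n̂ = (p₁ × p₂)/|p₁ × p₂|.
Here n̂_z ≈ -0.413; the vertex latitude is φ_max = arccos|n̂_z| ≈ 65.6°.
Check via Clairaut: cos φ_max = |cos φ₁| · sin C = cos(54.0°)·sin(44.6°) ≈ 0.413, again giving ≈ 65.6°.

≈ 65.6°N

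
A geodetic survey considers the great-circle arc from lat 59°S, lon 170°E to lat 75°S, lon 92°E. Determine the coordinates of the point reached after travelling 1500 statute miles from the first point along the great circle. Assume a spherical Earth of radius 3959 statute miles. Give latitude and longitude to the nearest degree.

≈ lat 74°S, lon 128°E

Convert each endpoint to a unit vector on the sphere (x = cos φ cos λ, y = cos φ sin λ, z = sin φ).
The central angle between the endpoints is δ = arccos(p₁·p₂) ≈ 0.544 rad (31.2°). The total great-circle distance is δ·R ≈ 0.544 × 3959 ≈ 2153 mi, so the target fraction is f = 1500/2153 ≈ 0.697.
Interpolate at f ≈ 0.697 with slerp weights a = sin((1−f)δ)/sin δ ≈ 0.317, b = sin(fδ)/sin δ ≈ 0.715.
p = a·p₁ + b·p₂ ≈ (-0.167, 0.213, -0.963); φ = arcsin(p_z) ≈ -74.27°, λ = atan2(p_y, p_x) ≈ 128.15°.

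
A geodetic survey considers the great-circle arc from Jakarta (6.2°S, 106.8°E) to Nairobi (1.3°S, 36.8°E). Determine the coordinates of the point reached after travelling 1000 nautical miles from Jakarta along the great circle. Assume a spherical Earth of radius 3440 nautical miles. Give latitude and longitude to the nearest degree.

The haversine formula gives a central angle δ ≈ 1.221 rad (70.0°) between the endpoints. The total great-circle distance is δ·R ≈ 1.221 × 3440 ≈ 4201 nmi, so the target fraction is f = 1000/4201 ≈ 0.238.
Interpolate at f ≈ 0.238 with slerp weights a = sin((1−f)δ)/sin δ ≈ 0.854, b = sin(fδ)/sin δ ≈ 0.305.
p = a·p₁ + b·p₂ ≈ (-0.001, 0.995, -0.099); φ = arcsin(p_z) ≈ -5.69°, λ = atan2(p_y, p_x) ≈ 90.06°.

≈ (6°S, 90°E)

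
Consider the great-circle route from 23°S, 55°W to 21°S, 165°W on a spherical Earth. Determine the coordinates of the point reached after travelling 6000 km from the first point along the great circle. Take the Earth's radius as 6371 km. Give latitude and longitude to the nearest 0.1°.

Write both endpoints as unit vectors p₁, p₂ with components (cos φ cos λ, cos φ sin λ, sin φ).
The central angle between the endpoints is δ = arccos(p₁·p₂) ≈ 1.725 rad (98.9°). The total great-circle distance is δ·R ≈ 1.725 × 6371 ≈ 10992 km, so the target fraction is f = 6000/10992 ≈ 0.546.
Interpolate at f ≈ 0.546 with slerp weights a = sin((1−f)δ)/sin δ ≈ 0.714, b = sin(fδ)/sin δ ≈ 0.818.
p = a·p₁ + b·p₂ ≈ (-0.361, -0.736, -0.572); φ = arcsin(p_z) ≈ -34.92°, λ = atan2(p_y, p_x) ≈ -116.11°.

≈ 34.9°S, 116.1°W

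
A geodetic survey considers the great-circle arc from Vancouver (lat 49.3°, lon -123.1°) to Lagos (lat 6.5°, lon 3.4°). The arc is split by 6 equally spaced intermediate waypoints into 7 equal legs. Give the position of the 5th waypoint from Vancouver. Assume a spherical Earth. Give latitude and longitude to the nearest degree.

≈ lat 31°, lon -16°

The haversine formula gives a central angle δ ≈ 1.875 rad (107.4°) between the endpoints.
Interpolate at f = 5/7 with slerp weights a = sin((1−f)δ)/sin δ ≈ 0.535, b = sin(fδ)/sin δ ≈ 1.020.
p = a·p₁ + b·p₂ ≈ (0.821, -0.232, 0.521); φ = arcsin(p_z) ≈ 31.41°, λ = atan2(p_y, p_x) ≈ -15.78°.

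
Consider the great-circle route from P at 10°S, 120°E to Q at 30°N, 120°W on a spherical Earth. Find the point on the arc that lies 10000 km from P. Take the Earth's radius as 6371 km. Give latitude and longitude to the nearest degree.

Write both endpoints as unit vectors p₁, p₂ with components (cos φ cos λ, cos φ sin λ, sin φ).
The central angle between the endpoints is δ = arccos(p₁·p₂) ≈ 2.110 rad (120.9°). The total great-circle distance is δ·R ≈ 2.110 × 6371 ≈ 13441 km, so the target fraction is f = 10000/13441 ≈ 0.744.
Interpolate at f ≈ 0.744 with slerp weights a = sin((1−f)δ)/sin δ ≈ 0.599, b = sin(fδ)/sin δ ≈ 1.165.
p = a·p₁ + b·p₂ ≈ (-0.800, -0.363, 0.479); φ = arcsin(p_z) ≈ 28.59°, λ = atan2(p_y, p_x) ≈ -155.59°.

≈ 29°N, 156°W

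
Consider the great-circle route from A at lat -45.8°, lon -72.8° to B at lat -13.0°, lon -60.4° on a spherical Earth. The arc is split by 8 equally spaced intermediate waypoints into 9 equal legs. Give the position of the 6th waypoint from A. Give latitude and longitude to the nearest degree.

≈ lat -24°, lon -64°

Convert each endpoint to a unit vector on the sphere (x = cos φ cos λ, y = cos φ sin λ, z = sin φ).
The central angle between the endpoints is δ = arccos(p₁·p₂) ≈ 0.601 rad (34.4°).
Interpolate at f = 6/9 with slerp weights a = sin((1−f)δ)/sin δ ≈ 0.352, b = sin(fδ)/sin δ ≈ 0.690.
p = a·p₁ + b·p₂ ≈ (0.405, -0.819, -0.407); φ = arcsin(p_z) ≈ -24.05°, λ = atan2(p_y, p_x) ≈ -63.71°.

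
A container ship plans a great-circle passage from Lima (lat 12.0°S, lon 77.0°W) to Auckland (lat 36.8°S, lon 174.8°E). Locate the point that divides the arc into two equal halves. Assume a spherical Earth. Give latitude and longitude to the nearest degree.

≈ lat 37°S, lon 123°W

From cos δ = sin φ₁ sin φ₂ + cos φ₁ cos φ₂ cos Δλ, the central angle is δ ≈ 1.691 rad (96.9°).
Interpolate at f = 1/2 with slerp weights a = sin((1−f)δ)/sin δ ≈ 0.754, b = sin(fδ)/sin δ ≈ 0.754.
p = a·p₁ + b·p₂ ≈ (-0.435, -0.664, -0.608); φ = arcsin(p_z) ≈ -37.47°, λ = atan2(p_y, p_x) ≈ -123.26°.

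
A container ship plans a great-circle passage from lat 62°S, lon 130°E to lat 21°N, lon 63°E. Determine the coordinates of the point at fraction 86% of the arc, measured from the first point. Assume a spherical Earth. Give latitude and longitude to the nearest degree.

≈ lat 9°N, lon 69°E

Write both endpoints as unit vectors p₁, p₂ with components (cos φ cos λ, cos φ sin λ, sin φ).
The central angle between the endpoints is δ = arccos(p₁·p₂) ≈ 1.716 rad (98.3°).
Interpolate at f = 0.86 with slerp weights a = sin((1−f)δ)/sin δ ≈ 0.241, b = sin(fδ)/sin δ ≈ 1.006.
p = a·p₁ + b·p₂ ≈ (0.354, 0.923, 0.148); φ = arcsin(p_z) ≈ 8.52°, λ = atan2(p_y, p_x) ≈ 69.03°.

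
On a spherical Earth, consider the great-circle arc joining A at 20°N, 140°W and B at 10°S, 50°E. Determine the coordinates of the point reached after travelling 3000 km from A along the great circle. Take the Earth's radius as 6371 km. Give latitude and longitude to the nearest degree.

≈ 37°N, 164°W

Write both endpoints as unit vectors p₁, p₂ with components (cos φ cos λ, cos φ sin λ, sin φ).
The central angle between the endpoints is δ = arccos(p₁·p₂) ≈ 2.899 rad (166.1°). The total great-circle distance is δ·R ≈ 2.899 × 6371 ≈ 18470 km, so the target fraction is f = 3000/18470 ≈ 0.162.
Interpolate at f ≈ 0.162 with slerp weights a = sin((1−f)δ)/sin δ ≈ 2.725, b = sin(fδ)/sin δ ≈ 1.890.
p = a·p₁ + b·p₂ ≈ (-0.766, -0.221, 0.604); φ = arcsin(p_z) ≈ 37.16°, λ = atan2(p_y, p_x) ≈ -163.92°.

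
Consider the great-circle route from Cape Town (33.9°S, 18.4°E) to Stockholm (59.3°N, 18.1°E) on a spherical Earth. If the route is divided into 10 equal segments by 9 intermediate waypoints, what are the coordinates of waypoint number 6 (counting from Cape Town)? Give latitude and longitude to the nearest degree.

Convert each endpoint to a unit vector on the sphere (x = cos φ cos λ, y = cos φ sin λ, z = sin φ).
The central angle between the endpoints is δ = arccos(p₁·p₂) ≈ 1.627 rad (93.2°).
Interpolate at f = 6/10 with slerp weights a = sin((1−f)δ)/sin δ ≈ 0.607, b = sin(fδ)/sin δ ≈ 0.830.
p = a·p₁ + b·p₂ ≈ (0.880, 0.291, 0.375); φ = arcsin(p_z) ≈ 22.02°, λ = atan2(p_y, p_x) ≈ 18.26°.

≈ (22°N, 18°E)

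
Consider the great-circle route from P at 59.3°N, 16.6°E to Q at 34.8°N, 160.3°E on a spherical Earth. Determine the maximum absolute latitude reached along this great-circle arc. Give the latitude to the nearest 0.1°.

The great circle lies in the plane with unit normal n̂ = (p₁ × p₂)/|p₁ × p₂|.
Here n̂_z ≈ +0.251; the vertex latitude is φ_max = arccos|n̂_z| ≈ 75.5°.

≈ 75.5°N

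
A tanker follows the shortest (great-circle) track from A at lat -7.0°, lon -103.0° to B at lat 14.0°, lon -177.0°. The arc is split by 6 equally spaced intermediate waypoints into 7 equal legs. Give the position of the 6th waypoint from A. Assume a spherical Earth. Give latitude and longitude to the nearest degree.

≈ lat 12°, lon -166°

The haversine formula gives a central angle δ ≈ 1.333 rad (76.4°) between the endpoints.
Interpolate at f = 6/7 with slerp weights a = sin((1−f)δ)/sin δ ≈ 0.195, b = sin(fδ)/sin δ ≈ 0.936.
p = a·p₁ + b·p₂ ≈ (-0.950, -0.236, 0.203); φ = arcsin(p_z) ≈ 11.70°, λ = atan2(p_y, p_x) ≈ -166.06°.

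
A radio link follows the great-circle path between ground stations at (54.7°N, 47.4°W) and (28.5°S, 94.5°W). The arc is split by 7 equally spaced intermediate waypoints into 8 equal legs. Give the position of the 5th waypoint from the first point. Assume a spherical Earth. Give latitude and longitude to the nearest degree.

Write both endpoints as unit vectors p₁, p₂ with components (cos φ cos λ, cos φ sin λ, sin φ).
The central angle between the endpoints is δ = arccos(p₁·p₂) ≈ 1.615 rad (92.5°).
Interpolate at f = 5/8 with slerp weights a = sin((1−f)δ)/sin δ ≈ 0.570, b = sin(fδ)/sin δ ≈ 0.847.
p = a·p₁ + b·p₂ ≈ (0.164, -0.985, 0.061); φ = arcsin(p_z) ≈ 3.48°, λ = atan2(p_y, p_x) ≈ -80.52°.

≈ (3°N, 81°W)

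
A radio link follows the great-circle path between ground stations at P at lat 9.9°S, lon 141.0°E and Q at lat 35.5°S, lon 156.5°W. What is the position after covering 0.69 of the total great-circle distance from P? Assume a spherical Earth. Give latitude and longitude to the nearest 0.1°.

≈ lat 30.7°S, lon 178.8°W

Write both endpoints as unit vectors p₁, p₂ with components (cos φ cos λ, cos φ sin λ, sin φ).
The central angle between the endpoints is δ = arccos(p₁·p₂) ≈ 1.081 rad (62.0°).
Interpolate at f = 0.69 with slerp weights a = sin((1−f)δ)/sin δ ≈ 0.373, b = sin(fδ)/sin δ ≈ 0.769.
p = a·p₁ + b·p₂ ≈ (-0.860, -0.019, -0.511); φ = arcsin(p_z) ≈ -30.71°, λ = atan2(p_y, p_x) ≈ -178.76°.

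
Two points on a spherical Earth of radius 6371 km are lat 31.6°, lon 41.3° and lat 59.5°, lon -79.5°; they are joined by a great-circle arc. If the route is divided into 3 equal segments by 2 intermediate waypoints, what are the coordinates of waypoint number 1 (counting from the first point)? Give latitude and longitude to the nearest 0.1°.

≈ lat 53.3°, lon 22.4°

Write both endpoints as unit vectors p₁, p₂ with components (cos φ cos λ, cos φ sin λ, sin φ).
The central angle between the endpoints is δ = arccos(p₁·p₂) ≈ 1.339 rad (76.7°).
Interpolate at f = 1/3 with slerp weights a = sin((1−f)δ)/sin δ ≈ 0.800, b = sin(fδ)/sin δ ≈ 0.443.
p = a·p₁ + b·p₂ ≈ (0.553, 0.228, 0.801); φ = arcsin(p_z) ≈ 53.25°, λ = atan2(p_y, p_x) ≈ 22.45°.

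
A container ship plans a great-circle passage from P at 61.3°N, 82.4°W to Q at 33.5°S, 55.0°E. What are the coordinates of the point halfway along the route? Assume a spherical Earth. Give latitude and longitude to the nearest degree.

≈ 29°N, 21°E

Convert each endpoint to a unit vector on the sphere (x = cos φ cos λ, y = cos φ sin λ, z = sin φ).
The central angle between the endpoints is δ = arccos(p₁·p₂) ≈ 2.464 rad (141.2°).
Interpolate at f = 1/2 with slerp weights a = sin((1−f)δ)/sin δ ≈ 1.504, b = sin(fδ)/sin δ ≈ 1.504.
p = a·p₁ + b·p₂ ≈ (0.815, 0.311, 0.489); φ = arcsin(p_z) ≈ 29.28°, λ = atan2(p_y, p_x) ≈ 20.92°.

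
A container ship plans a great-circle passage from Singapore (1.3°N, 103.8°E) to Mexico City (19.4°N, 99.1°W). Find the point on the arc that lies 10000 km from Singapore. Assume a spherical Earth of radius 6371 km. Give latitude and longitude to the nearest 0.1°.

≈ (43.8°N, 165.0°W)

Convert each endpoint to a unit vector on the sphere (x = cos φ cos λ, y = cos φ sin λ, z = sin φ).
The central angle between the endpoints is δ = arccos(p₁·p₂) ≈ 2.608 rad (149.4°). The total great-circle distance is δ·R ≈ 2.608 × 6371 ≈ 16617 km, so the target fraction is f = 10000/16617 ≈ 0.602.
Interpolate at f ≈ 0.602 with slerp weights a = sin((1−f)δ)/sin δ ≈ 1.695, b = sin(fδ)/sin δ ≈ 1.967.
p = a·p₁ + b·p₂ ≈ (-0.698, -0.186, 0.692); φ = arcsin(p_z) ≈ 43.77°, λ = atan2(p_y, p_x) ≈ -165.05°.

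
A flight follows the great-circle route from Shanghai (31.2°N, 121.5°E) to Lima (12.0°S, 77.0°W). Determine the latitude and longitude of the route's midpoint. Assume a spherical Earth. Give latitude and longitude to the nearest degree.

Convert each endpoint to a unit vector on the sphere (x = cos φ cos λ, y = cos φ sin λ, z = sin φ).
The central angle between the endpoints is δ = arccos(p₁·p₂) ≈ 2.693 rad (154.3°).
Interpolate at f = 1/2 with slerp weights a = sin((1−f)δ)/sin δ ≈ 2.249, b = sin(fδ)/sin δ ≈ 2.249.
p = a·p₁ + b·p₂ ≈ (-0.510, -0.503, 0.697); φ = arcsin(p_z) ≈ 44.22°, λ = atan2(p_y, p_x) ≈ -135.40°.

≈ 44°N, 135°W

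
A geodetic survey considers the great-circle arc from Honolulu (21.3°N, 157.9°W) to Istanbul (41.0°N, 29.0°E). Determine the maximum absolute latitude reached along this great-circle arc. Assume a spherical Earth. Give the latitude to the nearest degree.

The great circle lies in the plane with unit normal n̂ = (p₁ × p₂)/|p₁ × p₂|.
Here n̂_z ≈ -0.095; the vertex latitude is φ_max = arccos|n̂_z| ≈ 84.5°.

≈ 85°N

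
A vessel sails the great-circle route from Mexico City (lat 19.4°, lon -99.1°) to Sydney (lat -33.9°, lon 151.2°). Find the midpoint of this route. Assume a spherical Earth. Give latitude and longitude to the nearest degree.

≈ lat -12°, lon -149°

Convert each endpoint to a unit vector on the sphere (x = cos φ cos λ, y = cos φ sin λ, z = sin φ).
The central angle between the endpoints is δ = arccos(p₁·p₂) ≈ 2.037 rad (116.7°).
Interpolate at f = 1/2 with slerp weights a = sin((1−f)δ)/sin δ ≈ 0.953, b = sin(fδ)/sin δ ≈ 0.953.
p = a·p₁ + b·p₂ ≈ (-0.835, -0.506, -0.215); φ = arcsin(p_z) ≈ -12.41°, λ = atan2(p_y, p_x) ≈ -148.77°.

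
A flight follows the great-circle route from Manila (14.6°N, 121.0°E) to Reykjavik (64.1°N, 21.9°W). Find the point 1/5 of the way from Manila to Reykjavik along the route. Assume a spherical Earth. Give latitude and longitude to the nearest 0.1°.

≈ (33.1°N, 115.0°E)

The haversine formula gives a central angle δ ≈ 1.681 rad (96.3°) between the endpoints.
Interpolate at f = 1/5 with slerp weights a = sin((1−f)δ)/sin δ ≈ 0.981, b = sin(fδ)/sin δ ≈ 0.332.
p = a·p₁ + b·p₂ ≈ (-0.354, 0.759, 0.546); φ = arcsin(p_z) ≈ 33.08°, λ = atan2(p_y, p_x) ≈ 115.01°.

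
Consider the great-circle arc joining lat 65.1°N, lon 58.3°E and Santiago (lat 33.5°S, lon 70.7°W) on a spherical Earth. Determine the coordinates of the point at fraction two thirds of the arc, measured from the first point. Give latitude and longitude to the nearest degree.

≈ lat 8°N, lon 51°W

Write both endpoints as unit vectors p₁, p₂ with components (cos φ cos λ, cos φ sin λ, sin φ).
The central angle between the endpoints is δ = arccos(p₁·p₂) ≈ 2.377 rad (136.2°).
Interpolate at f = 2/3 with slerp weights a = sin((1−f)δ)/sin δ ≈ 1.028, b = sin(fδ)/sin δ ≈ 1.444.
p = a·p₁ + b·p₂ ≈ (0.626, -0.768, 0.136); φ = arcsin(p_z) ≈ 7.80°, λ = atan2(p_y, p_x) ≈ -50.85°.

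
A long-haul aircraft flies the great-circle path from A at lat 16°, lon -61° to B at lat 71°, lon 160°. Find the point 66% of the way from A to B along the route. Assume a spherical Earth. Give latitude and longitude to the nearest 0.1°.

≈ lat 70.8°, lon -94.7°

From cos δ = sin φ₁ sin φ₂ + cos φ₁ cos φ₂ cos Δλ, the central angle is δ ≈ 1.546 rad (88.6°).
Interpolate at f = 0.66 with slerp weights a = sin((1−f)δ)/sin δ ≈ 0.502, b = sin(fδ)/sin δ ≈ 0.853.
p = a·p₁ + b·p₂ ≈ (-0.027, -0.327, 0.945); φ = arcsin(p_z) ≈ 70.84°, λ = atan2(p_y, p_x) ≈ -94.70°.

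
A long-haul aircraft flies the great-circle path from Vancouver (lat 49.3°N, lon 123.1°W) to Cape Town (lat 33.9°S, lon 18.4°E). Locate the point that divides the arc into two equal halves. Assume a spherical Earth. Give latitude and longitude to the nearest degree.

The haversine formula gives a central angle δ ≈ 2.580 rad (147.8°) between the endpoints.
Interpolate at f = 1/2 with slerp weights a = sin((1−f)δ)/sin δ ≈ 1.804, b = sin(fδ)/sin δ ≈ 1.804.
p = a·p₁ + b·p₂ ≈ (0.779, -0.513, 0.362); φ = arcsin(p_z) ≈ 21.20°, λ = atan2(p_y, p_x) ≈ -33.38°.

≈ lat 21°N, lon 33°W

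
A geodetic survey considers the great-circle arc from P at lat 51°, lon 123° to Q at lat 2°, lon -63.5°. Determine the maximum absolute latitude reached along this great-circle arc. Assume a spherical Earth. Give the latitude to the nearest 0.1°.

≈ 84.9°

The great circle lies in the plane with unit normal n̂ = (p₁ × p₂)/|p₁ × p₂|.
Here n̂_z ≈ +0.089; the vertex latitude is φ_max = arccos|n̂_z| ≈ 84.9°.
Check via Clairaut: cos φ_max = |cos φ₁| · sin C = cos(51.0°)·sin(8.1°) ≈ 0.089, again giving ≈ 84.9°.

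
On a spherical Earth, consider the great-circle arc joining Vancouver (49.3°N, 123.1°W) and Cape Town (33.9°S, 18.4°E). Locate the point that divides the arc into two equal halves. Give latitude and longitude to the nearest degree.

Write both endpoints as unit vectors p₁, p₂ with components (cos φ cos λ, cos φ sin λ, sin φ).
The central angle between the endpoints is δ = arccos(p₁·p₂) ≈ 2.580 rad (147.8°).
Interpolate at f = 1/2 with slerp weights a = sin((1−f)δ)/sin δ ≈ 1.804, b = sin(fδ)/sin δ ≈ 1.804.
p = a·p₁ + b·p₂ ≈ (0.779, -0.513, 0.362); φ = arcsin(p_z) ≈ 21.20°, λ = atan2(p_y, p_x) ≈ -33.38°.

≈ 21°N, 33°W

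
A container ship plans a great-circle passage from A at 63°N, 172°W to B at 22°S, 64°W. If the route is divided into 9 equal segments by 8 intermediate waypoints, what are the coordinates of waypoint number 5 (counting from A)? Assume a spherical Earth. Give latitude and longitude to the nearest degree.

≈ 24°N, 89°W

Convert each endpoint to a unit vector on the sphere (x = cos φ cos λ, y = cos φ sin λ, z = sin φ).
The central angle between the endpoints is δ = arccos(p₁·p₂) ≈ 2.053 rad (117.6°).
Interpolate at f = 5/9 with slerp weights a = sin((1−f)δ)/sin δ ≈ 0.893, b = sin(fδ)/sin δ ≈ 1.026.
p = a·p₁ + b·p₂ ≈ (0.016, -0.911, 0.411); φ = arcsin(p_z) ≈ 24.28°, λ = atan2(p_y, p_x) ≈ -89.02°.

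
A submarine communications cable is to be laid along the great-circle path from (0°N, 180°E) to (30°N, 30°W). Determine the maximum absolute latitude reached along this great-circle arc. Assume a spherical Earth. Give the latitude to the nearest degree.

≈ 49°N

The great circle lies in the plane with unit normal n̂ = (p₁ × p₂)/|p₁ × p₂|.
Here n̂_z ≈ +0.655; the vertex latitude is φ_max = arccos|n̂_z| ≈ 49.1°.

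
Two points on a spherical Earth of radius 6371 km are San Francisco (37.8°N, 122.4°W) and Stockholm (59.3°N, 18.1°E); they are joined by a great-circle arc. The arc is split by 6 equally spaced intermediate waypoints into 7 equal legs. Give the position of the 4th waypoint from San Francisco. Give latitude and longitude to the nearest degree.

Convert each endpoint to a unit vector on the sphere (x = cos φ cos λ, y = cos φ sin λ, z = sin φ).
The central angle between the endpoints is δ = arccos(p₁·p₂) ≈ 1.353 rad (77.5°).
Interpolate at f = 4/7 with slerp weights a = sin((1−f)δ)/sin δ ≈ 0.561, b = sin(fδ)/sin δ ≈ 0.715.
p = a·p₁ + b·p₂ ≈ (0.110, -0.261, 0.959); φ = arcsin(p_z) ≈ 73.56°, λ = atan2(p_y, p_x) ≈ -67.23°.

≈ 74°N, 67°W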